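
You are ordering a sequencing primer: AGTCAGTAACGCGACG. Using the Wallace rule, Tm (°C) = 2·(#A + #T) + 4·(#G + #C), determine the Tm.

50°C

Base counts: C=4, G=5, A=5, T=2
So N_AT = 7 and N_GC = 9.
Tm = 4·9 + 2·7 = 36 + 14 = 50°C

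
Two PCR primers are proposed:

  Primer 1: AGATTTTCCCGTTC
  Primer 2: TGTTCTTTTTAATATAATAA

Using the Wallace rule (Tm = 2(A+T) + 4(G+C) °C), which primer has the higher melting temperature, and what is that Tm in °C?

Primer 1: A+T=8, G+C=6 → Tm = 2(8)+4(6) = 40°C
Primer 2: A+T=18, G+C=2 → Tm = 2(18)+4(2) = 44°C
40°C vs 44°C → primer 2 is higher.

Primer 2, 44°C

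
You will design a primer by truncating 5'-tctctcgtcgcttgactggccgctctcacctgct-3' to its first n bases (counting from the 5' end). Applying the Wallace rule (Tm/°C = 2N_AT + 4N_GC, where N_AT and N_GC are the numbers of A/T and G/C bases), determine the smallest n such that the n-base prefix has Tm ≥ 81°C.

First 24 bases: TCTCTCGTCGCTTGACTGGCCGCT → Tm = 78°C (< 81°C)
First 25 bases: TCTCTCGTCGCTTGACTGGCCGCTC → Tm = 82°C (≥ 81°C)
Each additional base adds 2°C (A/T) or 4°C (G/C), so Tm is non-decreasing in n; n = 25 is the first length to reach 81°C.

n = 25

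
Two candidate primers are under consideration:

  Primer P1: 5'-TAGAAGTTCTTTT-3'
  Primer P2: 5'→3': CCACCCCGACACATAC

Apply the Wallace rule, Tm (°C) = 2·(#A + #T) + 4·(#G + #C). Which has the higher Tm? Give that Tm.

Primer P1: A+T=10, G+C=3 → Tm = 2(10)+4(3) = 32°C
Primer P2: A+T=6, G+C=10 → Tm = 2(6)+4(10) = 52°C
32°C vs 52°C → primer P2 is higher.

Primer P2, 52°C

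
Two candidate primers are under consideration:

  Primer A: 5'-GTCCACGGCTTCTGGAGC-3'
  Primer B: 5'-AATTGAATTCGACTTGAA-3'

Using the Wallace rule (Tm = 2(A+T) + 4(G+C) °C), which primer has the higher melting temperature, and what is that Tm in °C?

Primer A: A+T=6, G+C=12 → Tm = 2(6)+4(12) = 60°C
Primer B: A+T=13, G+C=5 → Tm = 2(13)+4(5) = 46°C
60°C vs 46°C → primer A is higher.

Primer A, 60°C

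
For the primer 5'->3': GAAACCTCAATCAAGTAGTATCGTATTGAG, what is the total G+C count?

11

Counting bases: G=6, T=8, C=5, A=11
G+C = 6 + 5 = 11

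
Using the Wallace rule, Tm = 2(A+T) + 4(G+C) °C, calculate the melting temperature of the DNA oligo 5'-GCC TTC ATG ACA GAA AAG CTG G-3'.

G=6, A=7, C=5, T=4
So N_AT = 11 and N_GC = 11.
Tm = 2(11) + 4(11) = 22 + 44 = 66°C

66°C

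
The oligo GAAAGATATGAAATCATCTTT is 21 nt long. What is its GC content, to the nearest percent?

A=9, C=2, T=7, G=3
G+C = 3 + 2 = 5 out of 21 bases
%GC = 5/21 × 100 = 23.81% ≈ 24%

24%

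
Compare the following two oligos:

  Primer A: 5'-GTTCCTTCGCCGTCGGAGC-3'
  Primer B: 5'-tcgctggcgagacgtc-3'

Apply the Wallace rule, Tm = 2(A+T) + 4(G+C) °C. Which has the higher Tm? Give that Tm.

Primer A: A+T=6, G+C=13 → Tm = 2(6)+4(13) = 64°C
Primer B: A+T=5, G+C=11 → Tm = 2(5)+4(11) = 54°C
64°C vs 54°C → primer A is higher.

Primer A, 64°C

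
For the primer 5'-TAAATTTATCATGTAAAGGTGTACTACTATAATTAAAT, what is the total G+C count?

7

Base counts: C=3, A=16, G=4, T=15
Total G or C: 4 + 3 = 7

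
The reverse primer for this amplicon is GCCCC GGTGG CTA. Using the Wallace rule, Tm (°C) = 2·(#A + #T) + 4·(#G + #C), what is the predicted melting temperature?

46°C

C=5, T=2, G=5, A=1
So N_AT = 3 and N_GC = 10.
Tm = 2×3 + 4×10 = 46°C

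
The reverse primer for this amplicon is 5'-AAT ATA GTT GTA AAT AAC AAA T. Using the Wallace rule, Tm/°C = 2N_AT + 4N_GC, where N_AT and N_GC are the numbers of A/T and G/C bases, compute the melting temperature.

50°C

Counting bases: A=12, C=1, T=7, G=2
So N_AT = 19 and N_GC = 3.
Tm = 2(19) + 4(3) = 38 + 12 = 50°C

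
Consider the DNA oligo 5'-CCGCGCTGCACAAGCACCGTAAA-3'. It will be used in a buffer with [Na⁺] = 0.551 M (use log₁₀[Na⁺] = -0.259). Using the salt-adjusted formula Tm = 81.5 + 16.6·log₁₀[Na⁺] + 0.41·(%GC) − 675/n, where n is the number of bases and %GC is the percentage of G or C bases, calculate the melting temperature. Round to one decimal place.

Length n = 23. Counting bases: T=2, G=5, A=7, C=9
G+C = 14, so %GC = 14/23 × 100 = 60.87%
Salt term: 16.6 × (-0.259) = -4.299
GC term: 0.41 × 60.87 = 24.957; length term: −675/23 = −29.348
Tm = 81.5 + (-4.299) + 24.957 − 29.348 = 72.81 → 72.8°C

72.8°C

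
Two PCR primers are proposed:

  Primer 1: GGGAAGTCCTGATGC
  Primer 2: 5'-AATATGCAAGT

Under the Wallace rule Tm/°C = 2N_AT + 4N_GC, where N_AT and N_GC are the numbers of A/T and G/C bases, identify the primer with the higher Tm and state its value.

Primer 1, 48°C

Primer 1: A+T=6, G+C=9 → Tm = 2(6)+4(9) = 48°C
Primer 2: A+T=8, G+C=3 → Tm = 2(8)+4(3) = 28°C
48°C vs 28°C → primer 1 is higher.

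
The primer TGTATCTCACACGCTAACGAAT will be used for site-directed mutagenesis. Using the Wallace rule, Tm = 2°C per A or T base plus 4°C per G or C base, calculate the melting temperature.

62°C

Base counts: T=6, C=6, G=3, A=7
A+T = 13, G+C = 9
Tm = 4·9 + 2·13 = 36 + 26 = 62°C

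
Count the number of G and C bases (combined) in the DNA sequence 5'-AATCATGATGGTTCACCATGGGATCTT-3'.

11

Base counts: A=7, C=5, G=6, T=9
Total G or C: 6 + 5 = 11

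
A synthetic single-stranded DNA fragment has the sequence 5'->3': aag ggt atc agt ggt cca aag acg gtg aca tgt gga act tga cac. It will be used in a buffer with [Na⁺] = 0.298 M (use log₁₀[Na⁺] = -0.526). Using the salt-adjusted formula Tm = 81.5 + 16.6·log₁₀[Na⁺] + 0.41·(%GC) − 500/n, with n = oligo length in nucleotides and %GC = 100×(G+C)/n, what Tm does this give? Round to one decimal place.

81.7°C

Length n = 45. Counting bases: A=14, C=8, T=9, G=14
G+C = 22, so %GC = 22/45 × 100 = 48.889%
Salt term: 16.6 × (-0.526) = -8.732
GC term: 0.41 × 48.889 = 20.044; length term: −500/45 = −11.111
Tm = 81.5 + (-8.732) + 20.044 − 11.111 = 81.701 → 81.7°C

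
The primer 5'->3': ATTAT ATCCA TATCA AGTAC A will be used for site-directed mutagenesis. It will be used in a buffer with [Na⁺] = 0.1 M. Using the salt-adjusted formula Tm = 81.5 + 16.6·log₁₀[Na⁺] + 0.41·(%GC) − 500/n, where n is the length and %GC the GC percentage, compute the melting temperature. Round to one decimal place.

Length n = 21. Base counts: G=1, A=9, T=7, C=4
G+C = 5, so %GC = 5/21 × 100 = 23.81%
Salt term: 16.6 × (-1) = -16.6
GC term: 0.41 × 23.81 = 9.762; length term: −500/21 = −23.81
Tm = 81.5 + (-16.6) + 9.762 − 23.81 = 50.852 → 50.9°C

50.9°C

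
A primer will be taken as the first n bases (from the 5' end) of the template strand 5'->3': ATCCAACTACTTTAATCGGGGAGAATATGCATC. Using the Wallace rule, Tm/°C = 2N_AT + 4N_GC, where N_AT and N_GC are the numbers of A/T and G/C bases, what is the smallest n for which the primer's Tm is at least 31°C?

First 11 bases: ATCCAACTACT → Tm = 30°C (< 31°C)
First 12 bases: ATCCAACTACTT → Tm = 32°C (≥ 31°C)
Since every base adds ≥2°C, Tm only increases with n, so the threshold is first crossed at n = 12.

n = 12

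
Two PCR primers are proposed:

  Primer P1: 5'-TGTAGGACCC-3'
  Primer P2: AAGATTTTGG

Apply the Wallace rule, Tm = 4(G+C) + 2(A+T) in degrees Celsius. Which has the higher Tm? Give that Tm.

Primer P1: A+T=4, G+C=6 → Tm = 2(4)+4(6) = 32°C
Primer P2: A+T=7, G+C=3 → Tm = 2(7)+4(3) = 26°C
32°C vs 26°C → primer P1 is higher.

Primer P1, 32°C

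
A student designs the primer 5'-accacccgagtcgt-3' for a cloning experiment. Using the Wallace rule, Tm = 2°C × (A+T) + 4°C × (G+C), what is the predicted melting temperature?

G=3, C=6, T=2, A=3
AT pairs contribute 5, GC pairs contribute 9.
Tm = 2(5) + 4(9) = 10 + 36 = 46°C

46°C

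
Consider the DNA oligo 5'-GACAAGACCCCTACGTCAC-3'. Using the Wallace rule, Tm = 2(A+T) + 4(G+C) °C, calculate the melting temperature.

C=8, G=3, A=6, T=2
AT pairs contribute 8, GC pairs contribute 11.
Tm = 2×8 + 4×11 = 60°C

60°C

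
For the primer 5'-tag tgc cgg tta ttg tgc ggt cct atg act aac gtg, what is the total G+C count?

Counting bases: A=6, C=7, G=11, T=12
G+C = 11 + 7 = 18

18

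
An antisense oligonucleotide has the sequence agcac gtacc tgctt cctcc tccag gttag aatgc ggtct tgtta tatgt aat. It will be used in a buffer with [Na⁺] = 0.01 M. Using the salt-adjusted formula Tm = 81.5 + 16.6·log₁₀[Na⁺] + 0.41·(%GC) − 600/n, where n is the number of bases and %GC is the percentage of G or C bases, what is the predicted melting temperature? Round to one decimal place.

55.5°C

Length n = 53. Base counts: G=11, C=13, T=18, A=11
G+C = 24, so %GC = 24/53 × 100 = 45.283%
Salt term: 16.6 × (-2) = -33.2
GC term: 0.41 × 45.283 = 18.566; length term: −600/53 = −11.321
Tm = 81.5 + (-33.2) + 18.566 − 11.321 = 55.545 → 55.5°C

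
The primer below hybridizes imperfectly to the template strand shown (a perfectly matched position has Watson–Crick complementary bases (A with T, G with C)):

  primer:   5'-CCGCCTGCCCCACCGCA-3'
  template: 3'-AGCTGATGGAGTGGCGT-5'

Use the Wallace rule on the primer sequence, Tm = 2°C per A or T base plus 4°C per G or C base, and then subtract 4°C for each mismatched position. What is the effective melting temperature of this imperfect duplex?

46°C

Primer base counts: A=2, T=1, G=3, C=11 → A+T=3, G+C=14
Perfect-match Tm = 2(3) + 4(14) = 6 + 56 = 62°C
Mismatches (positions where the bases are not complementary): 4 (at positions 1, 4, 7, 10)
Effective Tm = 62 − 4×4 = 62 − 16 = 46°C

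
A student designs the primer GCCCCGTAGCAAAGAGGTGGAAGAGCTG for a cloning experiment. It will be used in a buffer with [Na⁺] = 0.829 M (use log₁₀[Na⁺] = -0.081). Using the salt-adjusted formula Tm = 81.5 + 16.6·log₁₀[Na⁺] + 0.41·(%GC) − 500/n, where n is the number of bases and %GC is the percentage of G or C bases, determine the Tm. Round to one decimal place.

87.2°C

Length n = 28. Base counts: T=3, C=6, G=11, A=8
G+C = 17, so %GC = 17/28 × 100 = 60.714%
Salt term: 16.6 × (-0.081) = -1.345
GC term: 0.41 × 60.714 = 24.893; length term: −500/28 = −17.857
Tm = 81.5 + (-1.345) + 24.893 − 17.857 = 87.191 → 87.2°C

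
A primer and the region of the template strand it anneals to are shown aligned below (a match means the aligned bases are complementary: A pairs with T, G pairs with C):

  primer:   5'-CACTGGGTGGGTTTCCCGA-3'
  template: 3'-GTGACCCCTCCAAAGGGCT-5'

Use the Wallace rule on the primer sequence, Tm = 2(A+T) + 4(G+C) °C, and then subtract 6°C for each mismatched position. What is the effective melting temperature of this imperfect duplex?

50°C

Primer base counts: A=2, T=5, G=7, C=5 → A+T=7, G+C=12
Perfect-match Tm = 2(7) + 4(12) = 14 + 48 = 62°C
Mismatches (positions where the bases are not complementary): 2 (at positions 8, 9)
Effective Tm = 62 − 2×6 = 62 − 12 = 50°C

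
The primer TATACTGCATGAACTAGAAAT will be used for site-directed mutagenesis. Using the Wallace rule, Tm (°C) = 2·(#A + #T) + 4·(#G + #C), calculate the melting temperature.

54°C

Scanning the sequence gives C=3, T=6, A=9, G=3.
A+T = 15, G+C = 6
Tm = 2×15 + 4×6 = 54°C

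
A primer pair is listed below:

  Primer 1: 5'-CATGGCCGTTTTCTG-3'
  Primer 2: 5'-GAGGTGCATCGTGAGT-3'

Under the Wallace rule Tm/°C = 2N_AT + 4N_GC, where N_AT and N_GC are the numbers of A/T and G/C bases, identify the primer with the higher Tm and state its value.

Primer 1: A+T=7, G+C=8 → Tm = 2(7)+4(8) = 46°C
Primer 2: A+T=7, G+C=9 → Tm = 2(7)+4(9) = 50°C
46°C vs 50°C → primer 2 is higher.

Primer 2, 50°C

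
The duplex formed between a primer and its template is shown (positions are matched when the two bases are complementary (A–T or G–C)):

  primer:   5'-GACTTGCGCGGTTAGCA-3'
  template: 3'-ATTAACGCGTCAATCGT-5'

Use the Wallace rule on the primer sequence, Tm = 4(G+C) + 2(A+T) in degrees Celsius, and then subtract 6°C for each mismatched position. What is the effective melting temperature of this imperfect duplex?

Primer base counts: A=3, T=4, G=6, C=4 → A+T=7, G+C=10
Perfect-match Tm = 2(7) + 4(10) = 14 + 40 = 54°C
Mismatches (positions where the bases are not complementary): 3 (at positions 1, 3, 10)
Effective Tm = 54 − 3×6 = 54 − 18 = 36°C

36°C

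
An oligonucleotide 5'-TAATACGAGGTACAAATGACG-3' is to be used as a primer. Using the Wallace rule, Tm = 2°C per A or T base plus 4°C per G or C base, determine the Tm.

Counting bases: T=4, G=5, A=9, C=3
A+T = 13, G+C = 8
Tm = 4·8 + 2·13 = 32 + 26 = 58°C

58°C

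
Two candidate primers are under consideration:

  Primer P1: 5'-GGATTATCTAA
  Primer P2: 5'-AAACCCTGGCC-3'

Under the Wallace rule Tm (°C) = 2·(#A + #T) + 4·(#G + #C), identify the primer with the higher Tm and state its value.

Primer P1: A+T=8, G+C=3 → Tm = 2(8)+4(3) = 28°C
Primer P2: A+T=4, G+C=7 → Tm = 2(4)+4(7) = 36°C
28°C vs 36°C → primer P2 is higher.

Primer P2, 36°C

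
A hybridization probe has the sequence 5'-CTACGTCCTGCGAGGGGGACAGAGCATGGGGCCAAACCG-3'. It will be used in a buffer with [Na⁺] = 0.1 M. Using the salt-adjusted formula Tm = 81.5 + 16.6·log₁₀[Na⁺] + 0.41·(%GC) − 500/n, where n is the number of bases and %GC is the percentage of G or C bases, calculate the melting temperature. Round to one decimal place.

Length n = 39. Base counts: A=9, C=11, T=4, G=15
G+C = 26, so %GC = 26/39 × 100 = 66.667%
Salt term: 16.6 × (-1) = -16.6
GC term: 0.41 × 66.667 = 27.333; length term: −500/39 = −12.821
Tm = 81.5 + (-16.6) + 27.333 − 12.821 = 79.412 → 79.4°C

79.4°C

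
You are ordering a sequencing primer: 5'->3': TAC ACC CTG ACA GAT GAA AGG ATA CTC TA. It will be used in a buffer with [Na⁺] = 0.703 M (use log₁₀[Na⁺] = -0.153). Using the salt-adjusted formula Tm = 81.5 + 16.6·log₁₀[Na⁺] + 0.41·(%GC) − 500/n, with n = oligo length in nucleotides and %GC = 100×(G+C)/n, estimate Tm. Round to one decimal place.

78.7°C

Length n = 29. A=11, G=5, C=7, T=6
G+C = 12, so %GC = 12/29 × 100 = 41.379%
Salt term: 16.6 × (-0.153) = -2.54
GC term: 0.41 × 41.379 = 16.965; length term: −500/29 = −17.241
Tm = 81.5 + (-2.54) + 16.965 − 17.241 = 78.684 → 78.7°C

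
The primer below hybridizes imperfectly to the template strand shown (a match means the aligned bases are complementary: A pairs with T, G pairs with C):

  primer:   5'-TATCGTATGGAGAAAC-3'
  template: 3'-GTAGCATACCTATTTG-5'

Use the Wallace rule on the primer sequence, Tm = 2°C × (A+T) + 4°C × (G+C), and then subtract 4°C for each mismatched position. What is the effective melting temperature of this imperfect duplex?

36°C

Primer base counts: A=6, T=4, G=4, C=2 → A+T=10, G+C=6
Perfect-match Tm = 2(10) + 4(6) = 20 + 24 = 44°C
Mismatches (positions where the bases are not complementary): 2 (at positions 1, 12)
Effective Tm = 44 − 2×4 = 44 − 8 = 36°C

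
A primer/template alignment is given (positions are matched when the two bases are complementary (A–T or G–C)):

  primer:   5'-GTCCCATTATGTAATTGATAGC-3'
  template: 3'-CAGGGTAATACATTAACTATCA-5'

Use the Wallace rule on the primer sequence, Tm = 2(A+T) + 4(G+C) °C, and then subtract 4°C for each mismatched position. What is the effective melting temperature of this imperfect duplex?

56°C

Primer base counts: A=6, T=8, G=4, C=4 → A+T=14, G+C=8
Perfect-match Tm = 2(14) + 4(8) = 28 + 32 = 60°C
Mismatches (positions where the bases are not complementary): 1 (at position 22)
Effective Tm = 60 − 1×4 = 60 − 4 = 56°C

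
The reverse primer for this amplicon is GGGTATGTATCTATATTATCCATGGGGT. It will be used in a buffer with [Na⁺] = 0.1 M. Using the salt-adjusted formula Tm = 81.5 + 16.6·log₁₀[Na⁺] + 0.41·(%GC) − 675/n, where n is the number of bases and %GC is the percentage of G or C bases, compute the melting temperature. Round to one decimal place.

Length n = 28. A=6, G=8, C=3, T=11
G+C = 11, so %GC = 11/28 × 100 = 39.286%
Salt term: 16.6 × (-1) = -16.6
GC term: 0.41 × 39.286 = 16.107; length term: −675/28 = −24.107
Tm = 81.5 + (-16.6) + 16.107 − 24.107 = 56.9 → 56.9°C

56.9°C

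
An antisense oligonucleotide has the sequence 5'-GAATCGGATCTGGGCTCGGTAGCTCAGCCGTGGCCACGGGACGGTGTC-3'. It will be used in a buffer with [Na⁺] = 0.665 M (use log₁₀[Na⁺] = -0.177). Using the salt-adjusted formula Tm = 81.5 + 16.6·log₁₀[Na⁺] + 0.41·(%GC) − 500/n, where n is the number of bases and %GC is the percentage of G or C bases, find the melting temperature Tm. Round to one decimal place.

Length n = 48. Base counts: A=7, C=13, T=9, G=19
G+C = 32, so %GC = 32/48 × 100 = 66.667%
Salt term: 16.6 × (-0.177) = -2.938
GC term: 0.41 × 66.667 = 27.333; length term: −500/48 = −10.417
Tm = 81.5 + (-2.938) + 27.333 − 10.417 = 95.478 → 95.5°C

95.5°C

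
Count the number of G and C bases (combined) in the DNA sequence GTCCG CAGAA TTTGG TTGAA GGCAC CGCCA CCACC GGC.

Base counts: G=11, A=8, T=6, C=13
Total G or C: 11 + 13 = 24

24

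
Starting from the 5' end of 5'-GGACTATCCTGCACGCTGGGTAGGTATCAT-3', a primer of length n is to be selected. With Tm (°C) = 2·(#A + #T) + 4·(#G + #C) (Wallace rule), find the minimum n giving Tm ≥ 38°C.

First 11 bases: GGACTATCCTG → Tm = 34°C (< 38°C)
First 12 bases: GGACTATCCTGC → Tm = 38°C (≥ 38°C)
Each additional base adds 2°C (A/T) or 4°C (G/C), so Tm is non-decreasing in n; n = 12 is the first length to reach 38°C.

n = 12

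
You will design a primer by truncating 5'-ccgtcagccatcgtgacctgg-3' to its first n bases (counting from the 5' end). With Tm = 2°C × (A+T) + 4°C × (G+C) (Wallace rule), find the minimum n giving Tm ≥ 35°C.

First 10 bases: CCGTCAGCCA → Tm = 34°C (< 35°C)
First 11 bases: CCGTCAGCCAT → Tm = 36°C (≥ 35°C)
Each additional base adds 2°C (A/T) or 4°C (G/C), so Tm is non-decreasing in n; n = 11 is the first length to reach 35°C.

n = 11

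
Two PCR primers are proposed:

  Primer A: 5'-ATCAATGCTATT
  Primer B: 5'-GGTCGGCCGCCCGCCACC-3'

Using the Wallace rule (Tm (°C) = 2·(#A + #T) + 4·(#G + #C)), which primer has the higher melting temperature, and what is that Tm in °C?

Primer B, 68°C

Primer A: A+T=9, G+C=3 → Tm = 2(9)+4(3) = 30°C
Primer B: A+T=2, G+C=16 → Tm = 2(2)+4(16) = 68°C
30°C vs 68°C → primer B is higher.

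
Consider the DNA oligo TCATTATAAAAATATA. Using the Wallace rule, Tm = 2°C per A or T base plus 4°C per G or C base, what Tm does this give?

Scanning the sequence gives G=0, T=6, C=1, A=9.
A+T = 15, G+C = 1
Tm = 2(15) + 4(1) = 30 + 4 = 34°C

34°C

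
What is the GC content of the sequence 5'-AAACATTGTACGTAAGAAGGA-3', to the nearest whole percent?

Scanning the sequence gives A=10, T=4, C=2, G=5.
G+C = 5 + 2 = 7 out of 21 bases
%GC = 7/21 × 100 = 33.33% ≈ 33%

33%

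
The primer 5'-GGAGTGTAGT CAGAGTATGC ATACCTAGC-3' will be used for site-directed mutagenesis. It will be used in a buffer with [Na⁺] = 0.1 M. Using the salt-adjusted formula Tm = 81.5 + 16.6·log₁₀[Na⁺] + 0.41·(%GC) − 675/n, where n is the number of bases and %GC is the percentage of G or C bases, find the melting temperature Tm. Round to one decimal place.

Length n = 29. Base counts: C=5, G=9, A=8, T=7
G+C = 14, so %GC = 14/29 × 100 = 48.276%
Salt term: 16.6 × (-1) = -16.6
GC term: 0.41 × 48.276 = 19.793; length term: −675/29 = −23.276
Tm = 81.5 + (-16.6) + 19.793 − 23.276 = 61.417 → 61.4°C

61.4°C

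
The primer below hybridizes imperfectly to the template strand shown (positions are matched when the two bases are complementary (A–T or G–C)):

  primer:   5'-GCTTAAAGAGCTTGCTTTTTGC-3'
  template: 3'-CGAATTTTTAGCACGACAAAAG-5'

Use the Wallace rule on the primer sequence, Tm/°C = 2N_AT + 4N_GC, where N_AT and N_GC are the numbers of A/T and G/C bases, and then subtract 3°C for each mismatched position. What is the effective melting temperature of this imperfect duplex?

Primer base counts: A=4, T=9, G=5, C=4 → A+T=13, G+C=9
Perfect-match Tm = 2(13) + 4(9) = 26 + 36 = 62°C
Mismatches (positions where the bases are not complementary): 5 (at positions 8, 10, 12, 17, 21)
Effective Tm = 62 − 5×3 = 62 − 15 = 47°C

47°C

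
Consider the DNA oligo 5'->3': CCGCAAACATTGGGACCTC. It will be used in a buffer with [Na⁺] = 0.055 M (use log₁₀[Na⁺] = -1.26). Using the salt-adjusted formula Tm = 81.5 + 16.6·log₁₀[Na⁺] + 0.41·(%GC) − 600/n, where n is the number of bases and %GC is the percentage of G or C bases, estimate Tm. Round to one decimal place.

Length n = 19. C=7, G=4, A=5, T=3
G+C = 11, so %GC = 11/19 × 100 = 57.895%
Salt term: 16.6 × (-1.26) = -20.916
GC term: 0.41 × 57.895 = 23.737; length term: −600/19 = −31.579
Tm = 81.5 + (-20.916) + 23.737 − 31.579 = 52.742 → 52.7°C

52.7°C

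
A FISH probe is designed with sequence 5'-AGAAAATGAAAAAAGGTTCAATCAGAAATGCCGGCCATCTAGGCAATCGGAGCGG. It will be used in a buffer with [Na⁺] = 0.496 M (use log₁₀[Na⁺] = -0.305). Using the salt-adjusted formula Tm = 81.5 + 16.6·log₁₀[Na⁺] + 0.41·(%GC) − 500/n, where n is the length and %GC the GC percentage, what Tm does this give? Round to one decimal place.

Length n = 55. Scanning the sequence gives G=15, C=10, A=22, T=8.
G+C = 25, so %GC = 25/55 × 100 = 45.455%
Salt term: 16.6 × (-0.305) = -5.063
GC term: 0.41 × 45.455 = 18.637; length term: −500/55 = −9.091
Tm = 81.5 + (-5.063) + 18.637 − 9.091 = 85.983 → 86.0°C

86.0°C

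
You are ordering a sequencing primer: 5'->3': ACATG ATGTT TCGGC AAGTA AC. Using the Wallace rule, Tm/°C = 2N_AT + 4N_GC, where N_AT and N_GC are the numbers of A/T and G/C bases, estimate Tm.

Base counts: A=7, T=6, C=4, G=5
So N_AT = 13 and N_GC = 9.
Tm = 4·9 + 2·13 = 36 + 26 = 62°C

62°C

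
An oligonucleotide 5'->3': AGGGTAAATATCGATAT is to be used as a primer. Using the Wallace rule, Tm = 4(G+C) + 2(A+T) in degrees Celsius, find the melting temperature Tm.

44°C

Base counts: A=7, G=4, T=5, C=1
So N_AT = 12 and N_GC = 5.
Tm = 2(12) + 4(5) = 24 + 20 = 44°C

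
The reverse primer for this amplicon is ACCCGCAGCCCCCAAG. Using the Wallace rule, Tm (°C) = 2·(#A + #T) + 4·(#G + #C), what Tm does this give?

56°C

Base counts: T=0, C=9, A=4, G=3
A+T = 4, G+C = 12
Tm = 2×4 + 4×12 = 56°C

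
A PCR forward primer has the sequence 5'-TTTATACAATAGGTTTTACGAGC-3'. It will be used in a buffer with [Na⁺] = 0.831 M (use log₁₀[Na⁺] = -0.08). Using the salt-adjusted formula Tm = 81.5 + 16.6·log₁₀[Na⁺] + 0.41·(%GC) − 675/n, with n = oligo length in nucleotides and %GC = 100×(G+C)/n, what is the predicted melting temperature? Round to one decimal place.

Length n = 23. Scanning the sequence gives T=9, C=3, A=7, G=4.
G+C = 7, so %GC = 7/23 × 100 = 30.435%
Salt term: 16.6 × (-0.08) = -1.328
GC term: 0.41 × 30.435 = 12.478; length term: −675/23 = −29.348
Tm = 81.5 + (-1.328) + 12.478 − 29.348 = 63.302 → 63.3°C

63.3°C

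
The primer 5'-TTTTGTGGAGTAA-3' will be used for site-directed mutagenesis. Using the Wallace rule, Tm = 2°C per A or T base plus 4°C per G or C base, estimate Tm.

34°C

T=6, G=4, A=3, C=0
So N_AT = 9 and N_GC = 4.
Tm = 2(9) + 4(4) = 18 + 16 = 34°C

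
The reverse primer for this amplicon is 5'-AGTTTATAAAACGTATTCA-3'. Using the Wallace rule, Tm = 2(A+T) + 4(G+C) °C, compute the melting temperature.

Counting bases: A=8, C=2, G=2, T=7
A+T = 15, G+C = 4
Tm = 2×15 + 4×4 = 46°C

46°C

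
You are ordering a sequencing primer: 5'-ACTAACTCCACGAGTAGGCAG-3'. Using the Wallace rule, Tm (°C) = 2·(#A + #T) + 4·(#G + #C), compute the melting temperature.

Counting bases: C=6, A=7, T=3, G=5
A+T = 10, G+C = 11
Tm = 2(10) + 4(11) = 20 + 44 = 64°C

64°C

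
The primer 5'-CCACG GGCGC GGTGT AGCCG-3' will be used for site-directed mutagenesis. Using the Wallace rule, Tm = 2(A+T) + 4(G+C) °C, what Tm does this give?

72°C

T=2, A=2, G=9, C=7
So N_AT = 4 and N_GC = 16.
Tm = 2×4 + 4×16 = 72°C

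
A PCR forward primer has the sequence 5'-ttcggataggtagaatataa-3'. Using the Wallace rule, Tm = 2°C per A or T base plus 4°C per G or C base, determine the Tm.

52°C

Counting bases: A=8, C=1, T=6, G=5
AT pairs contribute 14, GC pairs contribute 6.
Tm = 2(14) + 4(6) = 28 + 24 = 52°C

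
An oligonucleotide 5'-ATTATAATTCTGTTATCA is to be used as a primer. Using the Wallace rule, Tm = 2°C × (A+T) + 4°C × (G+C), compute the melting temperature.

42°C

A=6, C=2, T=9, G=1
So N_AT = 15 and N_GC = 3.
Tm = 4·3 + 2·15 = 12 + 30 = 42°C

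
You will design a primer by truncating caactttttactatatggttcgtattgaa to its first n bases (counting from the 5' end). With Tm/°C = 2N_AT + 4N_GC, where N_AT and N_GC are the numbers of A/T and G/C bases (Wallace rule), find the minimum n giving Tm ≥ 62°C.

n = 24

First 23 bases: CAACTTTTTACTATATGGTTCGT → Tm = 60°C (< 62°C)
First 24 bases: CAACTTTTTACTATATGGTTCGTA → Tm = 62°C (≥ 62°C)
Each additional base adds 2°C (A/T) or 4°C (G/C), so Tm is non-decreasing in n; n = 24 is the first length to reach 62°C.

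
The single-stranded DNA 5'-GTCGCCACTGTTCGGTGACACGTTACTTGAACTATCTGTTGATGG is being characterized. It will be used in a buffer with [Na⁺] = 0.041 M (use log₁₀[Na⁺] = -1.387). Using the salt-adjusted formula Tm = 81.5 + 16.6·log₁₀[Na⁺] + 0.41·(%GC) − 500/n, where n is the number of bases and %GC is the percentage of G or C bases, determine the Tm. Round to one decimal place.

Length n = 45. A=8, C=10, G=12, T=15
G+C = 22, so %GC = 22/45 × 100 = 48.889%
Salt term: 16.6 × (-1.387) = -23.024
GC term: 0.41 × 48.889 = 20.044; length term: −500/45 = −11.111
Tm = 81.5 + (-23.024) + 20.044 − 11.111 = 67.409 → 67.4°C

67.4°C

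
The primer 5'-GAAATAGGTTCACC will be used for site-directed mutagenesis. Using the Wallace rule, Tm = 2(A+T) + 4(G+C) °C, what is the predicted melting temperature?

40°C

Base counts: C=3, G=3, T=3, A=5
So N_AT = 8 and N_GC = 6.
Tm = 2(8) + 4(6) = 16 + 24 = 40°C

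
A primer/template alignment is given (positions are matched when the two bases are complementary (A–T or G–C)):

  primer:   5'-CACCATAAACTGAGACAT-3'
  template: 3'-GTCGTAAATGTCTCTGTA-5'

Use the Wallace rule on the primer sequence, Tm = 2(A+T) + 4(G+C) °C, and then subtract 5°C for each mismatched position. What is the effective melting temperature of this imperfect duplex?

Primer base counts: A=8, T=3, G=2, C=5 → A+T=11, G+C=7
Perfect-match Tm = 2(11) + 4(7) = 22 + 28 = 50°C
Mismatches (positions where the bases are not complementary): 4 (at positions 3, 7, 8, 11)
Effective Tm = 50 − 4×5 = 50 − 20 = 30°C

30°C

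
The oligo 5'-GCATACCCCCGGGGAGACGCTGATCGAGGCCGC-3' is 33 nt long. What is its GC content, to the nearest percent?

73%

T=3, A=6, C=12, G=12
G+C = 12 + 12 = 24 out of 33 bases
%GC = 24/33 × 100 = 72.73% ≈ 73%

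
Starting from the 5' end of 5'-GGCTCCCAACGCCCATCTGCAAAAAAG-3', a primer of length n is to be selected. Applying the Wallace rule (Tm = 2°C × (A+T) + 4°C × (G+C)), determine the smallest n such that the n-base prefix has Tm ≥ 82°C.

n = 27

First 26 bases: GGCTCCCAACGCCCATCTGCAAAAAA → Tm = 80°C (< 82°C)
First 27 bases: GGCTCCCAACGCCCATCTGCAAAAAAG → Tm = 84°C (≥ 82°C)
Since every base adds ≥2°C, Tm only increases with n, so the threshold is first crossed at n = 27.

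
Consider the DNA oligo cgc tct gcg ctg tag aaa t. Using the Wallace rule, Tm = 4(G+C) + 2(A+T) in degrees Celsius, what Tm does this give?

58°C

Base counts: A=4, C=5, G=5, T=5
So N_AT = 9 and N_GC = 10.
Tm = 4·10 + 2·9 = 40 + 18 = 58°C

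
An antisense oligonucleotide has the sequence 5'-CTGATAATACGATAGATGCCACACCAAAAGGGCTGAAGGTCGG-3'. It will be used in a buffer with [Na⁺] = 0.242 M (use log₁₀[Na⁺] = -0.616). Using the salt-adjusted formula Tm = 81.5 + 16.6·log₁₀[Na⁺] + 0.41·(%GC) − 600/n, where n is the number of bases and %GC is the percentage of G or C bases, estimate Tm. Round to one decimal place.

Length n = 43. Counting bases: C=9, G=12, T=7, A=15
G+C = 21, so %GC = 21/43 × 100 = 48.837%
Salt term: 16.6 × (-0.616) = -10.226
GC term: 0.41 × 48.837 = 20.023; length term: −600/43 = −13.953
Tm = 81.5 + (-10.226) + 20.023 − 13.953 = 77.344 → 77.3°C

77.3°C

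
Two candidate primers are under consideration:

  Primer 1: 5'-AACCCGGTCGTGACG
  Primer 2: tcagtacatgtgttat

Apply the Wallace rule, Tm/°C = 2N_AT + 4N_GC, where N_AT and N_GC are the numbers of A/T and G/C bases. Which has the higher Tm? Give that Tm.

Primer 1, 50°C

Primer 1: A+T=5, G+C=10 → Tm = 2(5)+4(10) = 50°C
Primer 2: A+T=11, G+C=5 → Tm = 2(11)+4(5) = 42°C
50°C vs 42°C → primer 1 is higher.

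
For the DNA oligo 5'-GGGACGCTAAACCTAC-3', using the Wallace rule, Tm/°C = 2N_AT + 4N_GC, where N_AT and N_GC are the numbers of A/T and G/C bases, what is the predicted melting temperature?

50°C

Base counts: G=4, C=5, A=5, T=2
A+T = 7, G+C = 9
Tm = 4·9 + 2·7 = 36 + 14 = 50°C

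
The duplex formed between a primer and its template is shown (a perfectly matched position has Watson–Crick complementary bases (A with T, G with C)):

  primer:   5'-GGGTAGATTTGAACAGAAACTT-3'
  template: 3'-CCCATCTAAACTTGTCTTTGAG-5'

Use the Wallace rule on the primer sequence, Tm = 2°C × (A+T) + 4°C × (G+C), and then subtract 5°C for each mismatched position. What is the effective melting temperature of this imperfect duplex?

Primer base counts: A=8, T=6, G=6, C=2 → A+T=14, G+C=8
Perfect-match Tm = 2(14) + 4(8) = 28 + 32 = 60°C
Mismatches (positions where the bases are not complementary): 1 (at position 22)
Effective Tm = 60 − 1×5 = 60 − 5 = 55°C

55°C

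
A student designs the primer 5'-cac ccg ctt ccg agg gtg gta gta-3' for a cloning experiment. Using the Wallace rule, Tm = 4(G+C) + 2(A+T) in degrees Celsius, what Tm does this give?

Scanning the sequence gives T=5, A=4, C=7, G=8.
So N_AT = 9 and N_GC = 15.
Tm = 4·15 + 2·9 = 60 + 18 = 78°C

78°C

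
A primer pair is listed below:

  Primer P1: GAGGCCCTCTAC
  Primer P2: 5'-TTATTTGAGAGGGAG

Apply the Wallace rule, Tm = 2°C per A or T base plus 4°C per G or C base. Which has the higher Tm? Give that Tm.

Primer P1: A+T=4, G+C=8 → Tm = 2(4)+4(8) = 40°C
Primer P2: A+T=9, G+C=6 → Tm = 2(9)+4(6) = 42°C
40°C vs 42°C → primer P2 is higher.

Primer P2, 42°C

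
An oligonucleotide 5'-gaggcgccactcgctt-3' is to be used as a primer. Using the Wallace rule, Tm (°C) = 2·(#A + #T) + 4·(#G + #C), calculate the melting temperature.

Base counts: A=2, T=3, C=6, G=5
A+T = 5, G+C = 11
Tm = 4·11 + 2·5 = 44 + 10 = 54°C

54°C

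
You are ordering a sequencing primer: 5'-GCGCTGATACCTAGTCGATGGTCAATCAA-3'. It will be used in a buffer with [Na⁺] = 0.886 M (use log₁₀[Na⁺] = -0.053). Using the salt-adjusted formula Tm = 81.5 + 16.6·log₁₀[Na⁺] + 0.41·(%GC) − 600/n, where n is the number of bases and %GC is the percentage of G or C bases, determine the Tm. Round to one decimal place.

Length n = 29. Counting bases: A=8, T=7, G=7, C=7
G+C = 14, so %GC = 14/29 × 100 = 48.276%
Salt term: 16.6 × (-0.053) = -0.88
GC term: 0.41 × 48.276 = 19.793; length term: −600/29 = −20.69
Tm = 81.5 + (-0.88) + 19.793 − 20.69 = 79.723 → 79.7°C

79.7°C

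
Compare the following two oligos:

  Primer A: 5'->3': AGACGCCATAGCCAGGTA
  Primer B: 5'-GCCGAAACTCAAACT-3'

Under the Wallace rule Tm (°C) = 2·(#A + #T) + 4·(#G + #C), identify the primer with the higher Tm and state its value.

Primer A, 56°C

Primer A: A+T=8, G+C=10 → Tm = 2(8)+4(10) = 56°C
Primer B: A+T=8, G+C=7 → Tm = 2(8)+4(7) = 44°C
56°C vs 44°C → primer A is higher.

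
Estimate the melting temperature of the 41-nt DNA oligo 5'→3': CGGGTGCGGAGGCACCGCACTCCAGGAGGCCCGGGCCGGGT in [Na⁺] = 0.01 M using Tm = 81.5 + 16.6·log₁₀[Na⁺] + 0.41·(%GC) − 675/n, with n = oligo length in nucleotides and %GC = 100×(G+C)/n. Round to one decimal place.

64.8°C

Length n = 41. Scanning the sequence gives A=5, C=14, G=19, T=3.
G+C = 33, so %GC = 33/41 × 100 = 80.488%
Salt term: 16.6 × (-2) = -33.2
GC term: 0.41 × 80.488 = 33; length term: −675/41 = −16.463
Tm = 81.5 + (-33.2) + 33 − 16.463 = 64.837 → 64.8°C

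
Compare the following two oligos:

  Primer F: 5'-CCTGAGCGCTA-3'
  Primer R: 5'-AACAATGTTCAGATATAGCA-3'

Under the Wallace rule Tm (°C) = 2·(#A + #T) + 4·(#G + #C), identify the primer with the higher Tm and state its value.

Primer F: A+T=4, G+C=7 → Tm = 2(4)+4(7) = 36°C
Primer R: A+T=14, G+C=6 → Tm = 2(14)+4(6) = 52°C
36°C vs 52°C → primer R is higher.

Primer R, 52°C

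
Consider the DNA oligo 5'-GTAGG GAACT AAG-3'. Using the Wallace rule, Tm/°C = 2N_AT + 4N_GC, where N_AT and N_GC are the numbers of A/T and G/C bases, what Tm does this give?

38°C

Counting bases: A=5, C=1, G=5, T=2
AT pairs contribute 7, GC pairs contribute 6.
Tm = 2×7 + 4×6 = 38°C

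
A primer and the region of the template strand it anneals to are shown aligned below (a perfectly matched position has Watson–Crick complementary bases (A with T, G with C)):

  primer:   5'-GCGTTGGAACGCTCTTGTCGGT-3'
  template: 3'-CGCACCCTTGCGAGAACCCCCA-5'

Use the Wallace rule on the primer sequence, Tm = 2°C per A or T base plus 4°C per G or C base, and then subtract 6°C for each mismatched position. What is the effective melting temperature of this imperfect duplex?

Primer base counts: A=2, T=7, G=8, C=5 → A+T=9, G+C=13
Perfect-match Tm = 2(9) + 4(13) = 18 + 52 = 70°C
Mismatches (positions where the bases are not complementary): 3 (at positions 5, 18, 19)
Effective Tm = 70 − 3×6 = 70 − 18 = 52°C

52°C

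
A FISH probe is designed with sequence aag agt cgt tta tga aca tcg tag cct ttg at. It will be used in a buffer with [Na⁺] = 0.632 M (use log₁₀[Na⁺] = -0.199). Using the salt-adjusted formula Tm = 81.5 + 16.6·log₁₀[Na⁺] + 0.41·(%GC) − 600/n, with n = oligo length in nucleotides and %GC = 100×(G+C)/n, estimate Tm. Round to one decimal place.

74.8°C

Length n = 32. C=5, T=11, A=9, G=7
G+C = 12, so %GC = 12/32 × 100 = 37.5%
Salt term: 16.6 × (-0.199) = -3.303
GC term: 0.41 × 37.5 = 15.375; length term: −600/32 = −18.75
Tm = 81.5 + (-3.303) + 15.375 − 18.75 = 74.822 → 74.8°C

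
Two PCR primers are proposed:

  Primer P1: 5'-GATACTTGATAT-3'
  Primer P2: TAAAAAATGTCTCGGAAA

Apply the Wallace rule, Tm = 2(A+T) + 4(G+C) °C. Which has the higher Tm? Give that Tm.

Primer P2, 46°C

Primer P1: A+T=9, G+C=3 → Tm = 2(9)+4(3) = 30°C
Primer P2: A+T=13, G+C=5 → Tm = 2(13)+4(5) = 46°C
30°C vs 46°C → primer P2 is higher.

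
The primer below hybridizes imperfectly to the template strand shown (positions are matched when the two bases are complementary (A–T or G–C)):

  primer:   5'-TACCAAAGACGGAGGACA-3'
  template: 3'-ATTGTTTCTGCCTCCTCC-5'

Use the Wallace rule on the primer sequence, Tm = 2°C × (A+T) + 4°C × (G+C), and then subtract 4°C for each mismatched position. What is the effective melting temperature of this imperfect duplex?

42°C

Primer base counts: A=8, T=1, G=5, C=4 → A+T=9, G+C=9
Perfect-match Tm = 2(9) + 4(9) = 18 + 36 = 54°C
Mismatches (positions where the bases are not complementary): 3 (at positions 3, 17, 18)
Effective Tm = 54 − 3×4 = 54 − 12 = 42°C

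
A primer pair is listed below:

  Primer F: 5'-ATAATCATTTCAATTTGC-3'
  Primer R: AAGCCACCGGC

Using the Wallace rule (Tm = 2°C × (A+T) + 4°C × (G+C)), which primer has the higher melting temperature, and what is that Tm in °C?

Primer F: A+T=14, G+C=4 → Tm = 2(14)+4(4) = 44°C
Primer R: A+T=3, G+C=8 → Tm = 2(3)+4(8) = 38°C
44°C vs 38°C → primer F is higher.

Primer F, 44°C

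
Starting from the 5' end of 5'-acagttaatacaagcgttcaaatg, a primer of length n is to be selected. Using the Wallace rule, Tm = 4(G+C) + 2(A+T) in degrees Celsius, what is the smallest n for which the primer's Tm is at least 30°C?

First 11 bases: ACAGTTAATAC → Tm = 28°C (< 30°C)
First 12 bases: ACAGTTAATACA → Tm = 30°C (≥ 30°C)
Since every base adds ≥2°C, Tm only increases with n, so the threshold is first crossed at n = 12.

n = 12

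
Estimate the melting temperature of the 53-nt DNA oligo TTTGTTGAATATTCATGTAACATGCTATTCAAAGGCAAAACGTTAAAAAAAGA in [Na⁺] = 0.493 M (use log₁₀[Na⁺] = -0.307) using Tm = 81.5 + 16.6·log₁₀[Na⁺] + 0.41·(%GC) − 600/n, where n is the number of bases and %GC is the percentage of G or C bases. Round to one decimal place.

75.9°C

Length n = 53. Base counts: G=8, A=23, T=16, C=6
G+C = 14, so %GC = 14/53 × 100 = 26.415%
Salt term: 16.6 × (-0.307) = -5.096
GC term: 0.41 × 26.415 = 10.83; length term: −600/53 = −11.321
Tm = 81.5 + (-5.096) + 10.83 − 11.321 = 75.913 → 75.9°C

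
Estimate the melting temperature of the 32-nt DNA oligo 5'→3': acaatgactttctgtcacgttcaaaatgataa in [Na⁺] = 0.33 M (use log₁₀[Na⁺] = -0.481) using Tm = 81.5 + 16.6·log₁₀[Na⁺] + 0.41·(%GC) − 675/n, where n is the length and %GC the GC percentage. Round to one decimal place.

Length n = 32. Base counts: G=4, T=10, C=6, A=12
G+C = 10, so %GC = 10/32 × 100 = 31.25%
Salt term: 16.6 × (-0.481) = -7.985
GC term: 0.41 × 31.25 = 12.812; length term: −675/32 = −21.094
Tm = 81.5 + (-7.985) + 12.812 − 21.094 = 65.233 → 65.2°C

65.2°C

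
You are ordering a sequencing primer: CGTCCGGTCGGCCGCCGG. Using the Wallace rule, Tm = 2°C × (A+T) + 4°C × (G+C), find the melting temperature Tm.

68°C

Scanning the sequence gives G=8, A=0, C=8, T=2.
AT pairs contribute 2, GC pairs contribute 16.
Tm = 4·16 + 2·2 = 64 + 4 = 68°C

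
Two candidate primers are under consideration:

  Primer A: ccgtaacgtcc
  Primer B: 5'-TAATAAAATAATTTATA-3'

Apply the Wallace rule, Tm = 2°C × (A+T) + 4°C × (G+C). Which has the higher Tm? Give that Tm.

Primer A, 36°C

Primer A: A+T=4, G+C=7 → Tm = 2(4)+4(7) = 36°C
Primer B: A+T=17, G+C=0 → Tm = 2(17)+4(0) = 34°C
36°C vs 34°C → primer A is higher.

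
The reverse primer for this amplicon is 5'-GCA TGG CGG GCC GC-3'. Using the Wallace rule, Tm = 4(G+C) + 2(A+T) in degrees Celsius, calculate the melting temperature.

Scanning the sequence gives A=1, T=1, C=5, G=7.
So N_AT = 2 and N_GC = 12.
Tm = 2(2) + 4(12) = 4 + 48 = 52°C

52°C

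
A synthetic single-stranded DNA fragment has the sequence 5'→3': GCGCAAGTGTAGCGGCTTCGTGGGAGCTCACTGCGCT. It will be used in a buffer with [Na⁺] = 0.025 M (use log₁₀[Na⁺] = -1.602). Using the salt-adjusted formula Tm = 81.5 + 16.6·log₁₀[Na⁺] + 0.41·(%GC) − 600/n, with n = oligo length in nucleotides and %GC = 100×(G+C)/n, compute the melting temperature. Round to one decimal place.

Length n = 37. Base counts: C=10, G=14, A=5, T=8
G+C = 24, so %GC = 24/37 × 100 = 64.865%
Salt term: 16.6 × (-1.602) = -26.593
GC term: 0.41 × 64.865 = 26.595; length term: −600/37 = −16.216
Tm = 81.5 + (-26.593) + 26.595 − 16.216 = 65.286 → 65.3°C

65.3°C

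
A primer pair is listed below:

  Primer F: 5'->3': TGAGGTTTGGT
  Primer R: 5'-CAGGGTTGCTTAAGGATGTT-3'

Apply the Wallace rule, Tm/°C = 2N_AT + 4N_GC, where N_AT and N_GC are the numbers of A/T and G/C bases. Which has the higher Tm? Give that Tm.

Primer F: A+T=6, G+C=5 → Tm = 2(6)+4(5) = 32°C
Primer R: A+T=11, G+C=9 → Tm = 2(11)+4(9) = 58°C
32°C vs 58°C → primer R is higher.

Primer R, 58°C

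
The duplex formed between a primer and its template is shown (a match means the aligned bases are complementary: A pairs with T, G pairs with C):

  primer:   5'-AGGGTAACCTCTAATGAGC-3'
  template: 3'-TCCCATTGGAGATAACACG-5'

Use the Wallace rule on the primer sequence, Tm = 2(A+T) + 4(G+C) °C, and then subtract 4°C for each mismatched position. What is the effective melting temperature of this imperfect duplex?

Primer base counts: A=6, T=4, G=5, C=4 → A+T=10, G+C=9
Perfect-match Tm = 2(10) + 4(9) = 20 + 36 = 56°C
Mismatches (positions where the bases are not complementary): 2 (at positions 14, 17)
Effective Tm = 56 − 2×4 = 56 − 8 = 48°C

48°C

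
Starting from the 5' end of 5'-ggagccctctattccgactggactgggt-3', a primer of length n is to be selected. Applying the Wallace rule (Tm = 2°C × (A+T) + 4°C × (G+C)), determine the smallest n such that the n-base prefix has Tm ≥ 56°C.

n = 18

First 17 bases: GGAGCCCTCTATTCCGA → Tm = 54°C (< 56°C)
First 18 bases: GGAGCCCTCTATTCCGAC → Tm = 58°C (≥ 56°C)
Since every base adds ≥2°C, Tm only increases with n, so the threshold is first crossed at n = 18.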